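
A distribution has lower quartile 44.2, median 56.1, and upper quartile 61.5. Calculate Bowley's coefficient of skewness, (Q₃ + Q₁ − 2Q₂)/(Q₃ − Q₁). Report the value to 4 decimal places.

numerator: Q₃ + Q₁ − 2Q₂ = 61.5 + 44.2 − 2×56.1 = -6.5000
denominator: Q₃ − Q₁ = 61.5 − 44.2 = 17.3000
Bowley skewness = -6.5000 / 17.3000 ≈ -0.3757

-0.3757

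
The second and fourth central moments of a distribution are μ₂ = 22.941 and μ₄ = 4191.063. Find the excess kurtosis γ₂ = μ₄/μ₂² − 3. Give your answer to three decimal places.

4.963

μ₂² = 22.941² = 526.28948
μ₄/μ₂² = 4191.063 / 526.28948 = 7.96342
γ₂ = 7.96342 − 3 ≈ 4.963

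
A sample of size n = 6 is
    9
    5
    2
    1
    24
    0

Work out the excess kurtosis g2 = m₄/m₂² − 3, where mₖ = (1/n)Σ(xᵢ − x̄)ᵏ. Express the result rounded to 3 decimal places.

0.290

x̄ = 6.8333
Σ(xᵢ − x̄)² = 406.8333 ⇒ m₂ = 67.80556
Σ(xᵢ − x̄)⁴ = 90762.1528 ⇒ m₄ = 15127.02546
m₂² = 4597.59336
g2 = m₄/m₂² − 3 = 3.29021 − 3 ≈ 0.290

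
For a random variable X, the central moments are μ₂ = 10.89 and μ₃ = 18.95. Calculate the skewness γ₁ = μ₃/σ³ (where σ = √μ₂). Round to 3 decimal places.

σ = √μ₂ = √10.89 = 3.30000
σ³ = μ₂^(3/2) = 35.93700
γ₁ = μ₃/σ³ = 18.95 / 35.93700 ≈ 0.527

0.527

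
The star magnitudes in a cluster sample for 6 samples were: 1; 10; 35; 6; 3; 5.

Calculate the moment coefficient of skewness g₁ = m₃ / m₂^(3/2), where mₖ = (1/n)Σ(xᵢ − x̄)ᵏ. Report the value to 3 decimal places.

x̄ = (1 + 10 + 35 + 6 + 3 + 5) / 6 = 10.0000
deviations (xᵢ − x̄): -9.0000, 0.0000, 25.0000, -4.0000, -7.0000, -5.0000
Σ(xᵢ − x̄)² = 796.0000 ⇒ m₂ = 796.0000/6 = 132.66667
Σ(xᵢ − x̄)³ = 14364.0000 ⇒ m₃ = 14364.0000/6 = 2394.00000
m₂^(3/2) = 132.66667^(1.5) = 1528.06816
g₁ = m₃ / m₂^(3/2) = 2394.00000 / 1528.06816 ≈ 1.567

1.567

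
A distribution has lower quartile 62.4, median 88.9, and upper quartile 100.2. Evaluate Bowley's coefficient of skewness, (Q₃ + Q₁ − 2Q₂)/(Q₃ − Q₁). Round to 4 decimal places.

-0.4021

numerator: Q₃ + Q₁ − 2Q₂ = 100.2 + 62.4 − 2×88.9 = -15.2000
denominator: Q₃ − Q₁ = 100.2 − 62.4 = 37.8000
Bowley skewness = -15.2000 / 37.8000 ≈ -0.4021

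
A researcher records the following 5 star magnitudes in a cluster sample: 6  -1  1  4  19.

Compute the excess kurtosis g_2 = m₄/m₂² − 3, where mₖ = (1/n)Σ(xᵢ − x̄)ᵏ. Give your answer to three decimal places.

x̄ = 5.8000
Σ(xᵢ − x̄)² = 246.8000 ⇒ m₂ = 49.36000
Σ(xᵢ − x̄)⁴ = 33039.0560 ⇒ m₄ = 6607.81120
m₂² = 2436.40960
g_2 = m₄/m₂² − 3 = 2.71211 − 3 ≈ -0.288

-0.288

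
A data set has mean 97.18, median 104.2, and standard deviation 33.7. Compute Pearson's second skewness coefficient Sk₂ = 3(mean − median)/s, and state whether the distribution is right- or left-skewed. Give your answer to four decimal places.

-0.6249, left-skewed

Sk₂ = 3(97.18 − 104.2) / 33.7 = 3 × -7.0200 / 33.7
    = -21.0600 / 33.7 ≈ -0.6249
Sk₂ < 0 ⇒ mean < median ⇒ left-skewed (negative skew).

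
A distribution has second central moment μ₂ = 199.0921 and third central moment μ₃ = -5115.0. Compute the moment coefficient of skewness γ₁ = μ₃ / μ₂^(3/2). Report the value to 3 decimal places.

-1.821

σ = √μ₂ = √199.0921 = 14.11000
σ³ = μ₂^(3/2) = 2809.18953
γ₁ = μ₃/σ³ = -5115.0 / 2809.18953 ≈ -1.821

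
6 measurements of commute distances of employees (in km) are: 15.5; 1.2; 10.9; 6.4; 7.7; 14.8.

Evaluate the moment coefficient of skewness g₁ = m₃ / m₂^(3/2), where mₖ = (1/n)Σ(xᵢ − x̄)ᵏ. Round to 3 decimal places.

-0.277

x̄ = (15.5 + 1.2 + 10.9 + 6.4 + 7.7 + 14.8) / 6 = 9.4167
deviations (xᵢ − x̄): 6.0833, -8.2167, 1.4833, -3.0167, -1.7167, 5.3833
Σ(xᵢ − x̄)² = 147.7483 ⇒ m₂ = 147.7483/6 = 24.62472
Σ(xᵢ − x̄)³ = -202.8484 ⇒ m₃ = -202.8484/6 = -33.80807
m₂^(3/2) = 24.62472^(1.5) = 122.19601
g₁ = m₃ / m₂^(3/2) = -33.80807 / 122.19601 ≈ -0.277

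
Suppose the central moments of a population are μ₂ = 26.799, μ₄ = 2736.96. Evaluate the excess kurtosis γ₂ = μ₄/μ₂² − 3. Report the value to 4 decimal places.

0.8109

μ₂² = 26.799² = 718.18640
μ₄/μ₂² = 2736.96 / 718.18640 = 3.81093
γ₂ = 3.81093 − 3 ≈ 0.8109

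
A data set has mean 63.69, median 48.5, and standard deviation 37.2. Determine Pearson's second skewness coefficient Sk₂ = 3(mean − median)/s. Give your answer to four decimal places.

1.2250

Sk₂ = 3(63.69 − 48.5) / 37.2 = 3 × 15.1900 / 37.2
    = 45.5700 / 37.2 ≈ 1.2250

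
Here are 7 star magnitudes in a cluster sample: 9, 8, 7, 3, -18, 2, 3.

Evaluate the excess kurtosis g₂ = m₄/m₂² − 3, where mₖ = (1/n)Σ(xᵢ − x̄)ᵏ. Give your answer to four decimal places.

1.3879

x̄ = 2.0000
Σ(xᵢ − x̄)² = 512.0000 ⇒ m₂ = 73.14286
Σ(xᵢ − x̄)⁴ = 164324.0000 ⇒ m₄ = 23474.85714
m₂² = 5349.87755
g₂ = m₄/m₂² − 3 = 4.38792 − 3 ≈ 1.3879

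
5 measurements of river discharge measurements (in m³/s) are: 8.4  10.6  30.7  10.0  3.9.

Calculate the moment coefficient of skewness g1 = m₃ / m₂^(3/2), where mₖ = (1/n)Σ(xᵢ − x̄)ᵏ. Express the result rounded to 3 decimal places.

x̄ = (8.4 + 10.6 + 30.7 + 10.0 + 3.9) / 5 = 12.7200
deviations (xᵢ − x̄): -4.3200, -2.1200, 17.9800, -2.7200, -8.8200
Σ(xᵢ − x̄)² = 431.6280 ⇒ m₂ = 431.6280/5 = 86.32560
Σ(xᵢ − x̄)³ = 5016.1793 ⇒ m₃ = 5016.1793/5 = 1003.23586
m₂^(3/2) = 86.32560^(1.5) = 802.06471
g1 = m₃ / m₂^(3/2) = 1003.23586 / 802.06471 ≈ 1.251

1.251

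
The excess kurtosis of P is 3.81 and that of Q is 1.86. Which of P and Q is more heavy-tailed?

Higher excess kurtosis ⇒ heavier tails relative to the normal distribution.
3.81 vs 1.86: the larger is 3.81, so P has heavier tails.

P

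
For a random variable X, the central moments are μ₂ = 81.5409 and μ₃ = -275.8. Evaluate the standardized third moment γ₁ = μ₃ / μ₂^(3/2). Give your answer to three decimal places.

σ = √μ₂ = √81.5409 = 9.03000
σ³ = μ₂^(3/2) = 736.31433
γ₁ = μ₃/σ³ = -275.8 / 736.31433 ≈ -0.375

-0.375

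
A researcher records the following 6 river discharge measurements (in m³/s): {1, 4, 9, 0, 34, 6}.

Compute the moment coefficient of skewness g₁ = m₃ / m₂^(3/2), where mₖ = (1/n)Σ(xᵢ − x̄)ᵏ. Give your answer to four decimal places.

x̄ = (1 + 4 + 9 + 0 + 34 + 6) / 6 = 9.0000
deviations (xᵢ − x̄): -8.0000, -5.0000, 0.0000, -9.0000, 25.0000, -3.0000
Σ(xᵢ − x̄)² = 804.0000 ⇒ m₂ = 804.0000/6 = 134.00000
Σ(xᵢ − x̄)³ = 14232.0000 ⇒ m₃ = 14232.0000/6 = 2372.00000
m₂^(3/2) = 134.00000^(1.5) = 1551.16214
g₁ = m₃ / m₂^(3/2) = 2372.00000 / 1551.16214 ≈ 1.5292

1.5292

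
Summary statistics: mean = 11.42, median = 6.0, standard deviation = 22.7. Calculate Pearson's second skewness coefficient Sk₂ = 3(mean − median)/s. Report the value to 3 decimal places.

0.716

Sk₂ = 3(11.42 − 6.0) / 22.7 = 3 × 5.4200 / 22.7
    = 16.2600 / 22.7 ≈ 0.716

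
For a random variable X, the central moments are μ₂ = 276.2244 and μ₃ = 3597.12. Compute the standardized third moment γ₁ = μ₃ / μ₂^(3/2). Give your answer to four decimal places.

0.7835

σ = √μ₂ = √276.2244 = 16.62000
σ³ = μ₂^(3/2) = 4590.84953
γ₁ = μ₃/σ³ = 3597.12 / 4590.84953 ≈ 0.7835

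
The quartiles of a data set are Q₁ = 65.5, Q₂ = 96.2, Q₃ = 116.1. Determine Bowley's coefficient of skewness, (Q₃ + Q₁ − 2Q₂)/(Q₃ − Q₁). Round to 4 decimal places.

numerator: Q₃ + Q₁ − 2Q₂ = 116.1 + 65.5 − 2×96.2 = -10.8000
denominator: Q₃ − Q₁ = 116.1 − 65.5 = 50.6000
Bowley skewness = -10.8000 / 50.6000 ≈ -0.2134

-0.2134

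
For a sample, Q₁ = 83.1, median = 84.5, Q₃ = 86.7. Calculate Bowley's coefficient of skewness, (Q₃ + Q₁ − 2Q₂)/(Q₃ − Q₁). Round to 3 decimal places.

numerator: Q₃ + Q₁ − 2Q₂ = 86.7 + 83.1 − 2×84.5 = 0.8000
denominator: Q₃ − Q₁ = 86.7 − 83.1 = 3.6000
Bowley skewness = 0.8000 / 3.6000 ≈ 0.222

0.222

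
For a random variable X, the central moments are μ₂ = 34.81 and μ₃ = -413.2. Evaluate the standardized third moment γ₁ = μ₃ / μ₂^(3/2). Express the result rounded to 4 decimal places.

-2.0119

σ = √μ₂ = √34.81 = 5.90000
σ³ = μ₂^(3/2) = 205.37900
γ₁ = μ₃/σ³ = -413.2 / 205.37900 ≈ -2.0119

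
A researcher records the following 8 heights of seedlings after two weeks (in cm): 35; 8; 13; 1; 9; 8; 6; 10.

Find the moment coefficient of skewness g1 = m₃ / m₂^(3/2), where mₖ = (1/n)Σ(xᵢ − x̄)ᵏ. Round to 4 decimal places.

x̄ = (35 + 8 + 13 + 1 + 9 + 8 + 6 + 10) / 8 = 11.2500
deviations (xᵢ − x̄): 23.7500, -3.2500, 1.7500, -10.2500, -2.2500, -3.2500, -5.2500, -1.2500
Σ(xᵢ − x̄)² = 727.5000 ⇒ m₂ = 727.5000/8 = 90.93750
Σ(xᵢ − x̄)³ = 12098.2500 ⇒ m₃ = 12098.2500/8 = 1512.28125
m₂^(3/2) = 90.93750^(1.5) = 867.19051
g1 = m₃ / m₂^(3/2) = 1512.28125 / 867.19051 ≈ 1.7439

1.7439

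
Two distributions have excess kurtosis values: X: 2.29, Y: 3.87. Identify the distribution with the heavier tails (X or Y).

Higher excess kurtosis ⇒ heavier tails relative to the normal distribution.
2.29 vs 3.87: the larger is 3.87, so Y has heavier tails.

Y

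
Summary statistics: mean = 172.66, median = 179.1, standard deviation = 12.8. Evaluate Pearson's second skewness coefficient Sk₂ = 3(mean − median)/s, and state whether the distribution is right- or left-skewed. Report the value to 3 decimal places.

-1.509, left-skewed

Sk₂ = 3(172.66 − 179.1) / 12.8 = 3 × -6.4400 / 12.8
    = -19.3200 / 12.8 ≈ -1.509
Sk₂ < 0 ⇒ mean < median ⇒ left-skewed (negative skew).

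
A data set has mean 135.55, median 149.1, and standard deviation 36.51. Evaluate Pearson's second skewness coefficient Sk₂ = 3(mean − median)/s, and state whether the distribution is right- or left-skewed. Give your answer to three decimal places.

-1.113, left-skewed

Sk₂ = 3(135.55 − 149.1) / 36.51 = 3 × -13.5500 / 36.51
    = -40.6500 / 36.51 ≈ -1.113
Sk₂ < 0 ⇒ mean < median ⇒ left-skewed (negative skew).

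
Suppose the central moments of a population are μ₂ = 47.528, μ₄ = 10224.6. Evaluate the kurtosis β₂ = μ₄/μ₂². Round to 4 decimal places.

μ₂² = 47.528² = 2258.91078
μ₄/μ₂² = 10224.6 / 2258.91078 = 4.52634
β₂ ≈ 4.5263

4.5263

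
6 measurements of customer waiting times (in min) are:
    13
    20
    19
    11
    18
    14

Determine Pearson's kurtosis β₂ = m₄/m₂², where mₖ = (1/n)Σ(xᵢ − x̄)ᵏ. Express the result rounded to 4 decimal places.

x̄ = 15.8333
Σ(xᵢ − x̄)² = 66.8333 ⇒ m₂ = 11.13889
Σ(xᵢ − x̄)⁴ = 1045.4861 ⇒ m₄ = 174.24769
m₂² = 124.07485
β₂ = m₄/m₂² = 174.24769 / 124.07485 ≈ 1.4044

1.4044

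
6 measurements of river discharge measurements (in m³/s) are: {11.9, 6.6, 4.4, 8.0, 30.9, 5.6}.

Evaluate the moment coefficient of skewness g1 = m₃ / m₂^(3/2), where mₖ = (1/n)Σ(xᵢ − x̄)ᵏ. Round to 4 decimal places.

1.5395

x̄ = (11.9 + 6.6 + 4.4 + 8.0 + 30.9 + 5.6) / 6 = 11.2333
deviations (xᵢ − x̄): 0.6667, -4.6333, -6.8333, -3.2333, 19.6667, -5.6333
Σ(xᵢ − x̄)² = 497.5733 ⇒ m₂ = 497.5733/6 = 82.92889
Σ(xᵢ − x̄)³ = 6975.8064 ⇒ m₃ = 6975.8064/6 = 1162.63441
m₂^(3/2) = 82.92889^(1.5) = 755.19442
g1 = m₃ / m₂^(3/2) = 1162.63441 / 755.19442 ≈ 1.5395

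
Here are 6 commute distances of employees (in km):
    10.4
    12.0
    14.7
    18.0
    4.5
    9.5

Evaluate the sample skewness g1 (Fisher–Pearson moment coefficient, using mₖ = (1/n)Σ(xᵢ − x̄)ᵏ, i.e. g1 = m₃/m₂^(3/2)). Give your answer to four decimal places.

x̄ = (10.4 + 12.0 + 14.7 + 18.0 + 4.5 + 9.5) / 6 = 11.5167
deviations (xᵢ − x̄): -1.1167, 0.4833, 3.1833, 6.4833, -7.0167, -2.0167
Σ(xᵢ − x̄)² = 106.9483 ⇒ m₂ = 106.9483/6 = 17.82472
Σ(xᵢ − x̄)³ = -50.1604 ⇒ m₃ = -50.1604/6 = -8.36007
m₂^(3/2) = 17.82472^(1.5) = 75.25479
g1 = m₃ / m₂^(3/2) = -8.36007 / 75.25479 ≈ -0.1111

-0.1111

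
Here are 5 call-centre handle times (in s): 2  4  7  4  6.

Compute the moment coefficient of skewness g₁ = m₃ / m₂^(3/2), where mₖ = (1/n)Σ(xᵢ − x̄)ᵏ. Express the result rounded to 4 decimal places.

-0.0543

x̄ = (2 + 4 + 7 + 4 + 6) / 5 = 4.6000
deviations (xᵢ − x̄): -2.6000, -0.6000, 2.4000, -0.6000, 1.4000
Σ(xᵢ − x̄)² = 15.2000 ⇒ m₂ = 15.2000/5 = 3.04000
Σ(xᵢ − x̄)³ = -1.4400 ⇒ m₃ = -1.4400/5 = -0.28800
m₂^(3/2) = 3.04000^(1.5) = 5.30042
g₁ = m₃ / m₂^(3/2) = -0.28800 / 5.30042 ≈ -0.0543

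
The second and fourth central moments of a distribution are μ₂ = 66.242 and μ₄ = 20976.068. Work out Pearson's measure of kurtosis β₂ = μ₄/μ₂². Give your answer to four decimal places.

4.7803

μ₂² = 66.242² = 4388.00256
μ₄/μ₂² = 20976.068 / 4388.00256 = 4.78032
β₂ ≈ 4.7803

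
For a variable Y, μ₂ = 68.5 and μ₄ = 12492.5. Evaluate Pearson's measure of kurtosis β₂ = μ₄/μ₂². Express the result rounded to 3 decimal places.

μ₂² = 68.5² = 4692.25000
μ₄/μ₂² = 12492.5 / 4692.25000 = 2.66237
β₂ ≈ 2.662

2.662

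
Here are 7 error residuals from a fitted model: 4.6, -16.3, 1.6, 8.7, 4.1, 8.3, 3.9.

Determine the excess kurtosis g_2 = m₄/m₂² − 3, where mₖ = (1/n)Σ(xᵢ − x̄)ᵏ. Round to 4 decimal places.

1.4059

x̄ = 2.1286
Σ(xᵢ − x̄)² = 434.2943 ⇒ m₂ = 62.04204
Σ(xᵢ − x̄)⁴ = 118714.2275 ⇒ m₄ = 16959.17535
m₂² = 3849.21483
g_2 = m₄/m₂² − 3 = 4.40588 − 3 ≈ 1.4059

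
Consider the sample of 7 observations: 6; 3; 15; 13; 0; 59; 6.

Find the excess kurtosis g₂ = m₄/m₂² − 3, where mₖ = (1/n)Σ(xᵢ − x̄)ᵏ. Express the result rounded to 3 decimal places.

1.556

x̄ = 14.5714
Σ(xᵢ − x̄)² = 2469.7143 ⇒ m₂ = 352.81633
Σ(xᵢ − x̄)⁴ = 3970086.0058 ⇒ m₄ = 567155.14369
m₂² = 124479.36027
g₂ = m₄/m₂² − 3 = 4.55622 − 3 ≈ 1.556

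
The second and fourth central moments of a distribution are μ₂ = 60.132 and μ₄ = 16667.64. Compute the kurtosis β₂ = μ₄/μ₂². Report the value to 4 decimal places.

4.6096

μ₂² = 60.132² = 3615.85742
μ₄/μ₂² = 16667.64 / 3615.85742 = 4.60960
β₂ ≈ 4.6096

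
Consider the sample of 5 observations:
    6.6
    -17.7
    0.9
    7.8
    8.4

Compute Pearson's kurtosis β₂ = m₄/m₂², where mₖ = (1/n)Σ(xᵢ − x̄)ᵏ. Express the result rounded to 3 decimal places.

x̄ = 1.2000
Σ(xᵢ − x̄)² = 481.8600 ⇒ m₂ = 96.37200
Σ(xᵢ − x̄)⁴ = 133034.1570 ⇒ m₄ = 26606.83140
m₂² = 9287.56238
β₂ = m₄/m₂² = 26606.83140 / 9287.56238 ≈ 2.865

2.865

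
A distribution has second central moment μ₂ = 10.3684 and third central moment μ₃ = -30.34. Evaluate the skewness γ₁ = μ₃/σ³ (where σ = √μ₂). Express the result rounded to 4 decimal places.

-0.9088

σ = √μ₂ = √10.3684 = 3.22000
σ³ = μ₂^(3/2) = 33.38625
γ₁ = μ₃/σ³ = -30.34 / 33.38625 ≈ -0.9088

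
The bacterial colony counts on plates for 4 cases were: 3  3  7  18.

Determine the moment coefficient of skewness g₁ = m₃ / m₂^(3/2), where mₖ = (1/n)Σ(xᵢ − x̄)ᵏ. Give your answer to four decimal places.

x̄ = (3 + 3 + 7 + 18) / 4 = 7.7500
deviations (xᵢ − x̄): -4.7500, -4.7500, -0.7500, 10.2500
Σ(xᵢ − x̄)² = 150.7500 ⇒ m₂ = 150.7500/4 = 37.68750
Σ(xᵢ − x̄)³ = 862.1250 ⇒ m₃ = 862.1250/4 = 215.53125
m₂^(3/2) = 37.68750^(1.5) = 231.36411
g₁ = m₃ / m₂^(3/2) = 215.53125 / 231.36411 ≈ 0.9316

0.9316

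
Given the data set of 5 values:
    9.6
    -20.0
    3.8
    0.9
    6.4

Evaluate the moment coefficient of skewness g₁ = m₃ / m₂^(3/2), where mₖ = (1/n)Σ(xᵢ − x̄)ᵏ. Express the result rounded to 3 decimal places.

x̄ = (9.6 - 20.0 + 3.8 + 0.9 + 6.4) / 5 = 0.1400
deviations (xᵢ − x̄): 9.4600, -20.1400, 3.6600, 0.7600, 6.2600
Σ(xᵢ − x̄)² = 548.2720 ⇒ m₂ = 548.2720/5 = 109.65440
Σ(xᵢ − x̄)³ = -7027.8070 ⇒ m₃ = -7027.8070/5 = -1405.56139
m₂^(3/2) = 109.65440^(1.5) = 1148.25698
g₁ = m₃ / m₂^(3/2) = -1405.56139 / 1148.25698 ≈ -1.224

-1.224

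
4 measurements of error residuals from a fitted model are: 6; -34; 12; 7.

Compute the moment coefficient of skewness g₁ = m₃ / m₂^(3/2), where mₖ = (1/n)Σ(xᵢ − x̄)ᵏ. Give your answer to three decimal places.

-1.101

x̄ = (6 - 34 + 12 + 7) / 4 = -2.2500
deviations (xᵢ − x̄): 8.2500, -31.7500, 14.2500, 9.2500
Σ(xᵢ − x̄)² = 1364.7500 ⇒ m₂ = 1364.7500/4 = 341.18750
Σ(xᵢ − x̄)³ = -27759.3750 ⇒ m₃ = -27759.3750/4 = -6939.84375
m₂^(3/2) = 341.18750^(1.5) = 6302.16352
g₁ = m₃ / m₂^(3/2) = -6939.84375 / 6302.16352 ≈ -1.101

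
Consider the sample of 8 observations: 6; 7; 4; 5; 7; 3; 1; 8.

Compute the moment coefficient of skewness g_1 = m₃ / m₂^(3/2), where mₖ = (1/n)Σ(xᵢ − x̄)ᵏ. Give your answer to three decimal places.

-0.509

x̄ = (6 + 7 + 4 + 5 + 7 + 3 + 1 + 8) / 8 = 5.1250
deviations (xᵢ − x̄): 0.8750, 1.8750, -1.1250, -0.1250, 1.8750, -2.1250, -4.1250, 2.8750
Σ(xᵢ − x̄)² = 38.8750 ⇒ m₂ = 38.8750/8 = 4.85938
Σ(xᵢ − x̄)³ = -43.5938 ⇒ m₃ = -43.5938/8 = -5.44922
m₂^(3/2) = 4.85938^(1.5) = 10.71200
g_1 = m₃ / m₂^(3/2) = -5.44922 / 10.71200 ≈ -0.509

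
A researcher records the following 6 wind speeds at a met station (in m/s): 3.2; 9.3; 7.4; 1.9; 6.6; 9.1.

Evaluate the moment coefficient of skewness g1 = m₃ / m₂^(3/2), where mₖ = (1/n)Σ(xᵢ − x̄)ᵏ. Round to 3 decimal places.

-0.437

x̄ = (3.2 + 9.3 + 7.4 + 1.9 + 6.6 + 9.1) / 6 = 6.2500
deviations (xᵢ − x̄): -3.0500, 3.0500, 1.1500, -4.3500, 0.3500, 2.8500
Σ(xᵢ − x̄)² = 47.0950 ⇒ m₂ = 47.0950/6 = 7.84917
Σ(xᵢ − x̄)³ = -57.6000 ⇒ m₃ = -57.6000/6 = -9.60000
m₂^(3/2) = 7.84917^(1.5) = 21.99051
g1 = m₃ / m₂^(3/2) = -9.60000 / 21.99051 ≈ -0.437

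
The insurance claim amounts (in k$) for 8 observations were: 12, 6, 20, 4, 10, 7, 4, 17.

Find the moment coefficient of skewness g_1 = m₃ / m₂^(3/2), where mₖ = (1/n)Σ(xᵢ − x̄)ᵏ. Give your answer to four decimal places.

x̄ = (12 + 6 + 20 + 4 + 10 + 7 + 4 + 17) / 8 = 10.0000
deviations (xᵢ − x̄): 2.0000, -4.0000, 10.0000, -6.0000, 0.0000, -3.0000, -6.0000, 7.0000
Σ(xᵢ − x̄)² = 250.0000 ⇒ m₂ = 250.0000/8 = 31.25000
Σ(xᵢ − x̄)³ = 828.0000 ⇒ m₃ = 828.0000/8 = 103.50000
m₂^(3/2) = 31.25000^(1.5) = 174.69281
g_1 = m₃ / m₂^(3/2) = 103.50000 / 174.69281 ≈ 0.5925

0.5925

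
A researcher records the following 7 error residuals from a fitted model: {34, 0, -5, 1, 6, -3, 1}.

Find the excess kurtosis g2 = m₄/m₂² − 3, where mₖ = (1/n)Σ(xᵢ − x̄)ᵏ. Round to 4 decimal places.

x̄ = 4.8571
Σ(xᵢ − x̄)² = 1062.8571 ⇒ m₂ = 151.83673
Σ(xᵢ − x̄)⁴ = 735573.7259 ⇒ m₄ = 105081.96085
m₂² = 23054.39400
g2 = m₄/m₂² − 3 = 4.55800 − 3 ≈ 1.5580

1.5580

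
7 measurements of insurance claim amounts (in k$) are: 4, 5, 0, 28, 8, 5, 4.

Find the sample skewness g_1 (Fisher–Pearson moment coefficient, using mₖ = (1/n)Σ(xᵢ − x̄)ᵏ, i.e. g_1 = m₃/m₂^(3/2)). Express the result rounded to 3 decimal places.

x̄ = (4 + 5 + 0 + 28 + 8 + 5 + 4) / 7 = 7.7143
deviations (xᵢ − x̄): -3.7143, -2.7143, -7.7143, 20.2857, 0.2857, -2.7143, -3.7143
Σ(xᵢ − x̄)² = 513.4286 ⇒ m₂ = 513.4286/7 = 73.34694
Σ(xᵢ − x̄)³ = 7746.2449 ⇒ m₃ = 7746.2449/7 = 1106.60641
m₂^(3/2) = 73.34694^(1.5) = 628.16392
g_1 = m₃ / m₂^(3/2) = 1106.60641 / 628.16392 ≈ 1.762

1.762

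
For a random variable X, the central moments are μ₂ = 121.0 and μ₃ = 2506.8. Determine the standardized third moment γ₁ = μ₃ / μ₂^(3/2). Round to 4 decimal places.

σ = √μ₂ = √121.0 = 11.00000
σ³ = μ₂^(3/2) = 1331.00000
γ₁ = μ₃/σ³ = 2506.8 / 1331.00000 ≈ 1.8834

1.8834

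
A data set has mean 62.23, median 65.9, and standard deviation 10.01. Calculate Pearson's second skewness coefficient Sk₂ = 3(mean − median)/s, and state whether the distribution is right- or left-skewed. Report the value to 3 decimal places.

Sk₂ = 3(62.23 − 65.9) / 10.01 = 3 × -3.6700 / 10.01
    = -11.0100 / 10.01 ≈ -1.100
Sk₂ < 0 ⇒ mean < median ⇒ left-skewed (negative skew).

-1.100, left-skewed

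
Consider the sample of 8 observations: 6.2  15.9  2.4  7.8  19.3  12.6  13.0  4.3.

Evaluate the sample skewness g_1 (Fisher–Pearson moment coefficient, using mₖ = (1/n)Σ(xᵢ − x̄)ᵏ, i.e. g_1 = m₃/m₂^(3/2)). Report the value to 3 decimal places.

0.165

x̄ = (6.2 + 15.9 + 2.4 + 7.8 + 19.3 + 12.6 + 13.0 + 4.3) / 8 = 10.1875
deviations (xᵢ − x̄): -3.9875, 5.7125, -7.7875, -2.3875, 9.1125, 2.4125, 2.8125, -5.8875
Σ(xᵢ − x̄)² = 246.3088 ⇒ m₂ = 246.3088/8 = 30.78859
Σ(xᵢ − x̄)³ = 226.0216 ⇒ m₃ = 226.0216/8 = 28.25270
m₂^(3/2) = 30.78859^(1.5) = 170.83812
g_1 = m₃ / m₂^(3/2) = 28.25270 / 170.83812 ≈ 0.165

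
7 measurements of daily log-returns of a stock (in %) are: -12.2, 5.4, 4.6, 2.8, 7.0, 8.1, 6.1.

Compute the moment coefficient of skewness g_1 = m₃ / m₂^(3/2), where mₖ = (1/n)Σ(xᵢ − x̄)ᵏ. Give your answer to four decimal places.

x̄ = (-12.2 + 5.4 + 4.6 + 2.8 + 7.0 + 8.1 + 6.1) / 7 = 3.1143
deviations (xᵢ − x̄): -15.3143, 2.2857, 1.4857, -0.3143, 3.8857, 4.9857, 2.9857
Σ(xᵢ − x̄)² = 290.9286 ⇒ m₂ = 290.9286/7 = 41.56122
Σ(xᵢ − x̄)³ = -3367.2114 ⇒ m₃ = -3367.2114/7 = -481.03020
m₂^(3/2) = 41.56122^(1.5) = 267.93688
g_1 = m₃ / m₂^(3/2) = -481.03020 / 267.93688 ≈ -1.7953

-1.7953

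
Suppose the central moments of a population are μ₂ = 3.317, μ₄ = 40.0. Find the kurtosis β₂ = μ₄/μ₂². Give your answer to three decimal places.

μ₂² = 3.317² = 11.00249
μ₄/μ₂² = 40.0 / 11.00249 = 3.63554
β₂ ≈ 3.636

3.636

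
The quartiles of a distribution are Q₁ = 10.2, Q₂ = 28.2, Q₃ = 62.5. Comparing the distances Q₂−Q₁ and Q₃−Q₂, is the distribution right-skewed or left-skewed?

right-skewed

Q₂ − Q₁ = 18.0;  Q₃ − Q₂ = 34.3
Q₃ − Q₂ > Q₂ − Q₁ ⇒ the upper half is more spread out ⇒ right-skewed.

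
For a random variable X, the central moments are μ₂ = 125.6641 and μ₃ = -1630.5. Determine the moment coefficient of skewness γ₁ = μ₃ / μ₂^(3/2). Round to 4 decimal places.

σ = √μ₂ = √125.6641 = 11.21000
σ³ = μ₂^(3/2) = 1408.69456
γ₁ = μ₃/σ³ = -1630.5 / 1408.69456 ≈ -1.1575

-1.1575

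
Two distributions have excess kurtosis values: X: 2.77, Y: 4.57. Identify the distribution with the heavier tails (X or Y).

Higher excess kurtosis ⇒ heavier tails relative to the normal distribution.
2.77 vs 4.57: the larger is 4.57, so Y has heavier tails.

Y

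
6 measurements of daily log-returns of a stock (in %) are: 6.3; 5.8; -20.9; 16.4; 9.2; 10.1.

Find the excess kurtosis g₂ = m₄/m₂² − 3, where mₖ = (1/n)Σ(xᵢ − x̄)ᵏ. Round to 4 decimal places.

x̄ = 4.4833
Σ(xᵢ − x̄)² = 845.1483 ⇒ m₂ = 140.85806
Σ(xᵢ − x̄)⁴ = 436810.0352 ⇒ m₄ = 72801.67254
m₂² = 19840.99181
g₂ = m₄/m₂² − 3 = 3.66926 − 3 ≈ 0.6693

0.6693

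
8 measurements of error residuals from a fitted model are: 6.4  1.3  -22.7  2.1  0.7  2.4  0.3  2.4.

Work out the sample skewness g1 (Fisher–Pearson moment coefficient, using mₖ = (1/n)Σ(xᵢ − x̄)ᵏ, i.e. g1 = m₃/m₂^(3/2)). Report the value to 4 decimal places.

-2.0629

x̄ = (6.4 + 1.3 - 22.7 + 2.1 + 0.7 + 2.4 + 0.3 + 2.4) / 8 = -0.8875
deviations (xᵢ − x̄): 7.2875, 2.1875, -21.8125, 2.9875, 1.5875, 3.2875, 1.1875, 3.2875
Σ(xᵢ − x̄)² = 568.1487 ⇒ m₂ = 568.1487/8 = 71.01859
Σ(xᵢ − x̄)³ = -9877.1746 ⇒ m₃ = -9877.1746/8 = -1234.64682
m₂^(3/2) = 71.01859^(1.5) = 598.49166
g1 = m₃ / m₂^(3/2) = -1234.64682 / 598.49166 ≈ -2.0629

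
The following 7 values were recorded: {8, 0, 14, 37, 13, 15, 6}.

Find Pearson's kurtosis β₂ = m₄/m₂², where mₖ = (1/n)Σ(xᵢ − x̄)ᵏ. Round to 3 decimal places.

3.624

x̄ = 13.2857
Σ(xᵢ − x̄)² = 823.4286 ⇒ m₂ = 117.63265
Σ(xᵢ − x̄)⁴ = 351020.0233 ⇒ m₄ = 50145.71762
m₂² = 13837.44107
β₂ = m₄/m₂² = 50145.71762 / 13837.44107 ≈ 3.624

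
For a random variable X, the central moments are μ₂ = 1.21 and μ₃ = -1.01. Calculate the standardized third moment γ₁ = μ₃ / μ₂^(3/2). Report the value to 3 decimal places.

-0.759

σ = √μ₂ = √1.21 = 1.10000
σ³ = μ₂^(3/2) = 1.33100
γ₁ = μ₃/σ³ = -1.01 / 1.33100 ≈ -0.759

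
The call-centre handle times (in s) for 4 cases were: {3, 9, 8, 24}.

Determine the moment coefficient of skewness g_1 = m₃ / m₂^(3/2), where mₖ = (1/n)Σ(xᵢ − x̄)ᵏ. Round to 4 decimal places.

x̄ = (3 + 9 + 8 + 24) / 4 = 11.0000
deviations (xᵢ − x̄): -8.0000, -2.0000, -3.0000, 13.0000
Σ(xᵢ − x̄)² = 246.0000 ⇒ m₂ = 246.0000/4 = 61.50000
Σ(xᵢ − x̄)³ = 1650.0000 ⇒ m₃ = 1650.0000/4 = 412.50000
m₂^(3/2) = 61.50000^(1.5) = 482.29490
g_1 = m₃ / m₂^(3/2) = 412.50000 / 482.29490 ≈ 0.8553

0.8553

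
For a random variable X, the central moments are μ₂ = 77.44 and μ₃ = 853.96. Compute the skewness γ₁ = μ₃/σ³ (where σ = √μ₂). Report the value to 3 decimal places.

1.253

σ = √μ₂ = √77.44 = 8.80000
σ³ = μ₂^(3/2) = 681.47200
γ₁ = μ₃/σ³ = 853.96 / 681.47200 ≈ 1.253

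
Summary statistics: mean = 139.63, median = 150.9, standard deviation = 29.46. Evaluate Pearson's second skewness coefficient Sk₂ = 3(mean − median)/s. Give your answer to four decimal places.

-1.1477

Sk₂ = 3(139.63 − 150.9) / 29.46 = 3 × -11.2700 / 29.46
    = -33.8100 / 29.46 ≈ -1.1477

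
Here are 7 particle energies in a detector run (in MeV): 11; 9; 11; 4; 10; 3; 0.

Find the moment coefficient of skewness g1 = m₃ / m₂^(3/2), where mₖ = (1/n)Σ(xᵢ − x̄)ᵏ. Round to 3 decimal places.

-0.449

x̄ = (11 + 9 + 11 + 4 + 10 + 3 + 0) / 7 = 6.8571
deviations (xᵢ − x̄): 4.1429, 2.1429, 4.1429, -2.8571, 3.1429, -3.8571, -6.8571
Σ(xᵢ − x̄)² = 118.8571 ⇒ m₂ = 118.8571/7 = 16.97959
Σ(xᵢ − x̄)³ = -220.0408 ⇒ m₃ = -220.0408/7 = -31.43440
m₂^(3/2) = 16.97959^(1.5) = 69.96662
g1 = m₃ / m₂^(3/2) = -31.43440 / 69.96662 ≈ -0.449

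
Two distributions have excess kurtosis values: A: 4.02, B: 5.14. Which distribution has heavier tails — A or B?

B

Higher excess kurtosis ⇒ heavier tails relative to the normal distribution.
4.02 vs 5.14: the larger is 5.14, so B has heavier tails.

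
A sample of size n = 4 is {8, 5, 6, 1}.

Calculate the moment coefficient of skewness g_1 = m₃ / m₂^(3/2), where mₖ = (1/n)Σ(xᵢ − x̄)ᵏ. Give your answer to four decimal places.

-0.5431

x̄ = (8 + 5 + 6 + 1) / 4 = 5.0000
deviations (xᵢ − x̄): 3.0000, 0.0000, 1.0000, -4.0000
Σ(xᵢ − x̄)² = 26.0000 ⇒ m₂ = 26.0000/4 = 6.50000
Σ(xᵢ − x̄)³ = -36.0000 ⇒ m₃ = -36.0000/4 = -9.00000
m₂^(3/2) = 6.50000^(1.5) = 16.57181
g_1 = m₃ / m₂^(3/2) = -9.00000 / 16.57181 ≈ -0.5431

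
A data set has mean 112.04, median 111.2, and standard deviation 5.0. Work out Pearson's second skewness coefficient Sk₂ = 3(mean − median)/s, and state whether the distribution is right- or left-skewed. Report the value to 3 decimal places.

0.504, right-skewed

Sk₂ = 3(112.04 − 111.2) / 5.0 = 3 × 0.8400 / 5.0
    = 2.5200 / 5.0 ≈ 0.504
Sk₂ > 0 ⇒ mean > median ⇒ right-skewed (positive skew).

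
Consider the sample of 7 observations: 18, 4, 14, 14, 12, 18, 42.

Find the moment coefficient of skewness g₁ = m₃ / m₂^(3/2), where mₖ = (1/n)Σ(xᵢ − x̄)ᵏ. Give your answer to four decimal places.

1.3284

x̄ = (18 + 4 + 14 + 14 + 12 + 18 + 42) / 7 = 17.4286
deviations (xᵢ − x̄): 0.5714, -13.4286, -3.4286, -3.4286, -5.4286, 0.5714, 24.5714
Σ(xᵢ − x̄)² = 837.7143 ⇒ m₂ = 837.7143/7 = 119.67347
Σ(xᵢ − x̄)³ = 12173.3878 ⇒ m₃ = 12173.3878/7 = 1739.05539
m₂^(3/2) = 119.67347^(1.5) = 1309.17234
g₁ = m₃ / m₂^(3/2) = 1739.05539 / 1309.17234 ≈ 1.3284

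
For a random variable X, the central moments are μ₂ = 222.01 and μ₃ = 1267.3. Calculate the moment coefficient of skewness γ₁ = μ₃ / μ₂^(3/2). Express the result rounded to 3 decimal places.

σ = √μ₂ = √222.01 = 14.90000
σ³ = μ₂^(3/2) = 3307.94900
γ₁ = μ₃/σ³ = 1267.3 / 3307.94900 ≈ 0.383

0.383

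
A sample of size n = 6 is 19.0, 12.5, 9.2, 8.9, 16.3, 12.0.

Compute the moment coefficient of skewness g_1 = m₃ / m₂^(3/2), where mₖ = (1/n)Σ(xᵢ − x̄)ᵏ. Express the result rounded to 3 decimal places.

x̄ = (19.0 + 12.5 + 9.2 + 8.9 + 16.3 + 12.0) / 6 = 12.9833
deviations (xᵢ − x̄): 6.0167, -0.4833, -3.7833, -4.0833, 3.3167, -0.9833
Σ(xᵢ − x̄)² = 79.3883 ⇒ m₂ = 79.3883/6 = 13.23139
Σ(xᵢ − x̄)³ = 130.9884 ⇒ m₃ = 130.9884/6 = 21.83141
m₂^(3/2) = 13.23139^(1.5) = 48.12915
g_1 = m₃ / m₂^(3/2) = 21.83141 / 48.12915 ≈ 0.454

0.454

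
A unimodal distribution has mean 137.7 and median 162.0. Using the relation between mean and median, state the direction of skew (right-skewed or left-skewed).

left-skewed

mean − median = 137.7 − 162.0 = -24.3
mean < median ⇒ the longer tail is on the left ⇒ left-skewed (negatively skewed).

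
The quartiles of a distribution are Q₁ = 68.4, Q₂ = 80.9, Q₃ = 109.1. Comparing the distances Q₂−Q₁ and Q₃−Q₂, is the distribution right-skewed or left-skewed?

Q₂ − Q₁ = 12.5;  Q₃ − Q₂ = 28.2
Q₃ − Q₂ > Q₂ − Q₁ ⇒ the upper half is more spread out ⇒ right-skewed.

right-skewed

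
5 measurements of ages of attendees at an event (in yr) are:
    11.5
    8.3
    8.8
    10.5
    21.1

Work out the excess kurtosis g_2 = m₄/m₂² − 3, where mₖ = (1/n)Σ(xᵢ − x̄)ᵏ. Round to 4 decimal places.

x̄ = 12.0400
Σ(xᵢ − x̄)² = 109.2320 ⇒ m₂ = 21.84640
Σ(xᵢ − x̄)⁴ = 7049.2795 ⇒ m₄ = 1409.85589
m₂² = 477.26519
g_2 = m₄/m₂² − 3 = 2.95403 − 3 ≈ -0.0460

-0.0460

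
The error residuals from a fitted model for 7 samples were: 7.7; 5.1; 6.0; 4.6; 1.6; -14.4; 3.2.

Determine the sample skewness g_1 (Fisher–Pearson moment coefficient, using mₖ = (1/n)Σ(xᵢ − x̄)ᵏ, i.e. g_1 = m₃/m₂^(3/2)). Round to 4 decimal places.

x̄ = (7.7 + 5.1 + 6.0 + 4.6 + 1.6 - 14.4 + 3.2) / 7 = 1.9714
deviations (xᵢ − x̄): 5.7286, 3.1286, 4.0286, 2.6286, -0.3714, -16.3714, 1.2286
Σ(xᵢ − x̄)² = 335.4143 ⇒ m₂ = 335.4143/7 = 47.91633
Σ(xᵢ − x̄)³ = -4083.9700 ⇒ m₃ = -4083.9700/7 = -583.42429
m₂^(3/2) = 47.91633^(1.5) = 331.68457
g_1 = m₃ / m₂^(3/2) = -583.42429 / 331.68457 ≈ -1.7590

-1.7590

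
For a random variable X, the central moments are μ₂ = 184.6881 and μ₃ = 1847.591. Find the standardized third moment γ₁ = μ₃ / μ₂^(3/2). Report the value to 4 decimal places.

σ = √μ₂ = √184.6881 = 13.59000
σ³ = μ₂^(3/2) = 2509.91128
γ₁ = μ₃/σ³ = 1847.591 / 2509.91128 ≈ 0.7361

0.7361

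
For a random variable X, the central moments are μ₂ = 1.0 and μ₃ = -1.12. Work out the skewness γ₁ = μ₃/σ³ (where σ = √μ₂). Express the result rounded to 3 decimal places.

σ = √μ₂ = √1.0 = 1.00000
σ³ = μ₂^(3/2) = 1.00000
γ₁ = μ₃/σ³ = -1.12 / 1.00000 ≈ -1.120

-1.120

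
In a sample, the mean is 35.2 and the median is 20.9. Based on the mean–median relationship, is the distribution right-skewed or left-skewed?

right-skewed

mean − median = 35.2 − 20.9 = 14.3
mean > median ⇒ the longer tail is on the right ⇒ right-skewed (positively skewed).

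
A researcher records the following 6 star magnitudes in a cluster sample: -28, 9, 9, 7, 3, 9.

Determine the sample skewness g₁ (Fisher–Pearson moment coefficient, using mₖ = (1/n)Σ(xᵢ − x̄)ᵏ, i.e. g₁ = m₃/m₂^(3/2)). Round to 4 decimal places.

-1.6926

x̄ = (-28 + 9 + 9 + 7 + 3 + 9) / 6 = 1.5000
deviations (xᵢ − x̄): -29.5000, 7.5000, 7.5000, 5.5000, 1.5000, 7.5000
Σ(xᵢ − x̄)² = 1071.5000 ⇒ m₂ = 1071.5000/6 = 178.58333
Σ(xᵢ − x̄)³ = -24237.0000 ⇒ m₃ = -24237.0000/6 = -4039.50000
m₂^(3/2) = 178.58333^(1.5) = 2386.49972
g₁ = m₃ / m₂^(3/2) = -4039.50000 / 2386.49972 ≈ -1.6926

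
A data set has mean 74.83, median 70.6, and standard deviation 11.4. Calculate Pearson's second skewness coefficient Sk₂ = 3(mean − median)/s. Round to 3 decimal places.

1.113

Sk₂ = 3(74.83 − 70.6) / 11.4 = 3 × 4.2300 / 11.4
    = 12.6900 / 11.4 ≈ 1.113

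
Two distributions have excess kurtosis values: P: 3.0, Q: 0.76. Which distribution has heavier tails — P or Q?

P

Higher excess kurtosis ⇒ heavier tails relative to the normal distribution.
3.0 vs 0.76: the larger is 3.0, so P has heavier tails.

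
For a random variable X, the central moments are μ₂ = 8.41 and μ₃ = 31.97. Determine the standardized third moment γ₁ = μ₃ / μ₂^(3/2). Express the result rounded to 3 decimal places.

σ = √μ₂ = √8.41 = 2.90000
σ³ = μ₂^(3/2) = 24.38900
γ₁ = μ₃/σ³ = 31.97 / 24.38900 ≈ 1.311

1.311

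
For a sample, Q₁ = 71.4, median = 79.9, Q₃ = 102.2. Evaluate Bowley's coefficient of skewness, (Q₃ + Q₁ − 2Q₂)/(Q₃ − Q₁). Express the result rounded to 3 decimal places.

numerator: Q₃ + Q₁ − 2Q₂ = 102.2 + 71.4 − 2×79.9 = 13.8000
denominator: Q₃ − Q₁ = 102.2 − 71.4 = 30.8000
Bowley skewness = 13.8000 / 30.8000 ≈ 0.448

0.448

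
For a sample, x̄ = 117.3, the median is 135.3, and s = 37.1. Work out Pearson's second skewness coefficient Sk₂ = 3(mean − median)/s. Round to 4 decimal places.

-1.4555

Sk₂ = 3(117.3 − 135.3) / 37.1 = 3 × -18.0000 / 37.1
    = -54.0000 / 37.1 ≈ -1.4555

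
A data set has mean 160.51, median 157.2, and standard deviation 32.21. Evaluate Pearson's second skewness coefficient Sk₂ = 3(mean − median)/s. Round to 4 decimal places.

Sk₂ = 3(160.51 − 157.2) / 32.21 = 3 × 3.3100 / 32.21
    = 9.9300 / 32.21 ≈ 0.3083

0.3083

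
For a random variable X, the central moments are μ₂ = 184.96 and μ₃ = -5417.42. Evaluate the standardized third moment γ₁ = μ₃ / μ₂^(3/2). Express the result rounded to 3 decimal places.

-2.154

σ = √μ₂ = √184.96 = 13.60000
σ³ = μ₂^(3/2) = 2515.45600
γ₁ = μ₃/σ³ = -5417.42 / 2515.45600 ≈ -2.154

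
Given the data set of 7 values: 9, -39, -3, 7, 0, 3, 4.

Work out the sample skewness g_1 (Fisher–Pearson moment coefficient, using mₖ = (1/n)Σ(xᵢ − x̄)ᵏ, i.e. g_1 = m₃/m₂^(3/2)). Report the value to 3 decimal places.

-1.793

x̄ = (9 - 39 - 3 + 7 + 0 + 3 + 4) / 7 = -2.7143
deviations (xᵢ − x̄): 11.7143, -36.2857, -0.2857, 9.7143, 2.7143, 5.7143, 6.7143
Σ(xᵢ − x̄)² = 1633.4286 ⇒ m₂ = 1633.4286/7 = 233.34694
Σ(xᵢ − x̄)³ = -44742.2449 ⇒ m₃ = -44742.2449/7 = -6391.74927
m₂^(3/2) = 233.34694^(1.5) = 3564.53728
g_1 = m₃ / m₂^(3/2) = -6391.74927 / 3564.53728 ≈ -1.793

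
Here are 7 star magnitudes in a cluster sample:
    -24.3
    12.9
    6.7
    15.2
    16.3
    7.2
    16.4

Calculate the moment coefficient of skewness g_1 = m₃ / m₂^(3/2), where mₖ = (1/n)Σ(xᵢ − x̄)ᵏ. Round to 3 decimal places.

-1.724

x̄ = (-24.3 + 12.9 + 6.7 + 15.2 + 16.3 + 7.2 + 16.4) / 7 = 7.2000
deviations (xᵢ − x̄): -31.5000, 5.7000, -0.5000, 8.0000, 9.1000, 0.0000, 9.2000
Σ(xᵢ − x̄)² = 1256.4400 ⇒ m₂ = 1256.4400/7 = 179.49143
Σ(xᵢ − x̄)³ = -29026.5480 ⇒ m₃ = -29026.5480/7 = -4146.64971
m₂^(3/2) = 179.49143^(1.5) = 2404.72585
g_1 = m₃ / m₂^(3/2) = -4146.64971 / 2404.72585 ≈ -1.724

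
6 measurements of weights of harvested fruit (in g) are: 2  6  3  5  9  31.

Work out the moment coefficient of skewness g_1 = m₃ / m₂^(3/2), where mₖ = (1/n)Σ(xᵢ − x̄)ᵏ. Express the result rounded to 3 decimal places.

1.594

x̄ = (2 + 6 + 3 + 5 + 9 + 31) / 6 = 9.3333
deviations (xᵢ − x̄): -7.3333, -3.3333, -6.3333, -4.3333, -0.3333, 21.6667
Σ(xᵢ − x̄)² = 593.3333 ⇒ m₂ = 593.3333/6 = 98.88889
Σ(xᵢ − x̄)³ = 9404.4444 ⇒ m₃ = 9404.4444/6 = 1567.40741
m₂^(3/2) = 98.88889^(1.5) = 983.37972
g_1 = m₃ / m₂^(3/2) = 1567.40741 / 983.37972 ≈ 1.594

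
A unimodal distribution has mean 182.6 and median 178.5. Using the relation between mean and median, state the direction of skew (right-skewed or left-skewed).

right-skewed

mean − median = 182.6 − 178.5 = 4.1
mean > median ⇒ the longer tail is on the right ⇒ right-skewed (positively skewed).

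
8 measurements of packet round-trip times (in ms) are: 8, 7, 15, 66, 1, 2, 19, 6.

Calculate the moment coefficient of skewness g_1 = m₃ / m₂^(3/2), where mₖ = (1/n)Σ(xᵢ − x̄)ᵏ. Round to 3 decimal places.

1.921

x̄ = (8 + 7 + 15 + 66 + 1 + 2 + 19 + 6) / 8 = 15.5000
deviations (xᵢ − x̄): -7.5000, -8.5000, -0.5000, 50.5000, -14.5000, -13.5000, 3.5000, -9.5000
Σ(xᵢ − x̄)² = 3174.0000 ⇒ m₂ = 3174.0000/8 = 396.75000
Σ(xᵢ − x̄)³ = 121428.0000 ⇒ m₃ = 121428.0000/8 = 15178.50000
m₂^(3/2) = 396.75000^(1.5) = 7902.69832
g_1 = m₃ / m₂^(3/2) = 15178.50000 / 7902.69832 ≈ 1.921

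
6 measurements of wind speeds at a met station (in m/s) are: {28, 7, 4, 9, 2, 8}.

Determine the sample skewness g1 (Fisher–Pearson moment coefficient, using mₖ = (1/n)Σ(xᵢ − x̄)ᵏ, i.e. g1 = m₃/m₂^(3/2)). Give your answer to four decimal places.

1.4745

x̄ = (28 + 7 + 4 + 9 + 2 + 8) / 6 = 9.6667
deviations (xᵢ − x̄): 18.3333, -2.6667, -5.6667, -0.6667, -7.6667, -1.6667
Σ(xᵢ − x̄)² = 437.3333 ⇒ m₂ = 437.3333/6 = 72.88889
Σ(xᵢ − x̄)³ = 5505.5556 ⇒ m₃ = 5505.5556/6 = 917.59259
m₂^(3/2) = 72.88889^(1.5) = 622.28881
g1 = m₃ / m₂^(3/2) = 917.59259 / 622.28881 ≈ 1.4745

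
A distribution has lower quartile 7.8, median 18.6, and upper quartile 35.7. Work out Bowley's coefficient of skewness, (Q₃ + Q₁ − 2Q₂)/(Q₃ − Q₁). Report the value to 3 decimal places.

0.226

numerator: Q₃ + Q₁ − 2Q₂ = 35.7 + 7.8 − 2×18.6 = 6.3000
denominator: Q₃ − Q₁ = 35.7 − 7.8 = 27.9000
Bowley skewness = 6.3000 / 27.9000 ≈ 0.226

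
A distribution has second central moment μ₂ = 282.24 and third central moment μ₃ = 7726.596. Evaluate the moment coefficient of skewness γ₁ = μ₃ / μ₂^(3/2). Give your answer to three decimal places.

σ = √μ₂ = √282.24 = 16.80000
σ³ = μ₂^(3/2) = 4741.63200
γ₁ = μ₃/σ³ = 7726.596 / 4741.63200 ≈ 1.630

1.630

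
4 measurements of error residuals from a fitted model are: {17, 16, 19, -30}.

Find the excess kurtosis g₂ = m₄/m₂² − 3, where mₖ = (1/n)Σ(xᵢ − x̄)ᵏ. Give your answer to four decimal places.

-0.6739

x̄ = 5.5000
Σ(xᵢ − x̄)² = 1685.0000 ⇒ m₂ = 421.25000
Σ(xᵢ − x̄)⁴ = 1651090.2500 ⇒ m₄ = 412772.56250
m₂² = 177451.56250
g₂ = m₄/m₂² − 3 = 2.32611 − 3 ≈ -0.6739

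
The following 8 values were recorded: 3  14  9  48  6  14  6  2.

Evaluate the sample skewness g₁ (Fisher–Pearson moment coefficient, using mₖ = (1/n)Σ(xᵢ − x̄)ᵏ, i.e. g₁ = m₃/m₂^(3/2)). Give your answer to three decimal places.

1.878

x̄ = (3 + 14 + 9 + 48 + 6 + 14 + 6 + 2) / 8 = 12.7500
deviations (xᵢ − x̄): -9.7500, 1.2500, -3.7500, 35.2500, -6.7500, 1.2500, -6.7500, -10.7500
Σ(xᵢ − x̄)² = 1561.5000 ⇒ m₂ = 1561.5000/8 = 195.18750
Σ(xᵢ − x̄)³ = 40967.2500 ⇒ m₃ = 40967.2500/8 = 5120.90625
m₂^(3/2) = 195.18750^(1.5) = 2726.95519
g₁ = m₃ / m₂^(3/2) = 5120.90625 / 2726.95519 ≈ 1.878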